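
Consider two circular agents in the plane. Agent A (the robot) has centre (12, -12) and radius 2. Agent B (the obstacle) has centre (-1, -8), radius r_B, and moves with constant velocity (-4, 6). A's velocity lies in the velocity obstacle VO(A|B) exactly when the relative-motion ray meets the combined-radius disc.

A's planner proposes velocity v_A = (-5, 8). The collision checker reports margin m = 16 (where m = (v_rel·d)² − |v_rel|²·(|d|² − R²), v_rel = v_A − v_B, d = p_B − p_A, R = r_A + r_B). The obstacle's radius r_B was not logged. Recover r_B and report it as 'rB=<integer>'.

m = 16
d = (-13, 4);  v_rel = (-1, 2),  |v_rel|² = 5
v_rel×d = (-1)·(4) − (2)·(-13) = 22
since m = R²·5 − 22²:  R² = (484 + 16) / 5 = 100
R = √100 = 10  ⇒  r_B = 10 − 2 = 8

rB=8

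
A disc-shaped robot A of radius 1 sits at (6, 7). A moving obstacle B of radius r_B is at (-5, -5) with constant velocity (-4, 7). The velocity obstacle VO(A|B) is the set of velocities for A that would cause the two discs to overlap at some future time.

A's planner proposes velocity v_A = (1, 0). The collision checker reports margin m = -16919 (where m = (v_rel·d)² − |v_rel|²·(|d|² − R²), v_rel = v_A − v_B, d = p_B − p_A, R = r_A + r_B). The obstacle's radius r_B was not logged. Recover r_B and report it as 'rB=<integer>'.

m = -16919
d = (-11, -12);  v_rel = (5, -7),  |v_rel|² = 74
v_rel×d = (5)·(-12) − (-7)·(-11) = -137
since m = R²·74 − (-137)²:  R² = (18769 + -16919) / 74 = 25
R = √25 = 5  ⇒  r_B = 5 − 1 = 4

rB=4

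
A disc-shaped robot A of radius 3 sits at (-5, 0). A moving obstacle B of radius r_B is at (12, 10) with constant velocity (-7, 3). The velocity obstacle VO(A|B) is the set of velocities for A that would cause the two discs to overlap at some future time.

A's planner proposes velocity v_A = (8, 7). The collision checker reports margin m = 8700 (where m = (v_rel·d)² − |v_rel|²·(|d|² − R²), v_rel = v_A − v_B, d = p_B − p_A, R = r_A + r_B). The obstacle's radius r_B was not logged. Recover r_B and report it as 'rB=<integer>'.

m = 8700
d = (17, 10);  v_rel = (15, 4),  |v_rel|² = 241
v_rel×d = (15)·(10) − (4)·(17) = 82
since m = R²·241 − 82²:  R² = (6724 + 8700) / 241 = 64
R = √64 = 8  ⇒  r_B = 8 − 3 = 5

rB=5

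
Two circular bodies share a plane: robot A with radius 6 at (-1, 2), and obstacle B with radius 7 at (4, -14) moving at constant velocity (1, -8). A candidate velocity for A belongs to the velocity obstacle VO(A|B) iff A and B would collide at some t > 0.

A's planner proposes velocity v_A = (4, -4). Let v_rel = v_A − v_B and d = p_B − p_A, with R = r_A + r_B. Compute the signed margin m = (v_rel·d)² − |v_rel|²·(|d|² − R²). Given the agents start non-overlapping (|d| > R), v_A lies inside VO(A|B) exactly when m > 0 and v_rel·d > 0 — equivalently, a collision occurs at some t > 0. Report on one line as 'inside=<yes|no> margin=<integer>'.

d = (5, -16),  |d|² = 281;  R = 6+7 = 13,  c = 281−13² = 112
v_rel = (3, 4),  |v_rel|² = 25;  v_rel·d = (3)·(5) + (4)·(-16) = -49
25·t² + 98·t + 112 = 0  ⇒  m = (-49)² − 25·112 = -399
m = -399 < 0,  v_rel·d = -49 < 0  ⇒  outside

inside=no margin=-399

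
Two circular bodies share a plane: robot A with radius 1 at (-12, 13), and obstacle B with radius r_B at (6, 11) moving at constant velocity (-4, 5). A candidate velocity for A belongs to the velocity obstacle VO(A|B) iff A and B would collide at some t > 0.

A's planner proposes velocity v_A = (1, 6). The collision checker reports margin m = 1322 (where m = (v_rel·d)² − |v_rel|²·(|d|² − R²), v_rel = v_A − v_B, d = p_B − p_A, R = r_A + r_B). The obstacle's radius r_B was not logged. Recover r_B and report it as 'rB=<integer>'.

m = 1322
d = (18, -2);  v_rel = (5, 1),  |v_rel|² = 26
v_rel×d = (5)·(-2) − (1)·(18) = -28
since m = R²·26 − (-28)²:  R² = (784 + 1322) / 26 = 81
R = √81 = 9  ⇒  r_B = 9 − 1 = 8

rB=8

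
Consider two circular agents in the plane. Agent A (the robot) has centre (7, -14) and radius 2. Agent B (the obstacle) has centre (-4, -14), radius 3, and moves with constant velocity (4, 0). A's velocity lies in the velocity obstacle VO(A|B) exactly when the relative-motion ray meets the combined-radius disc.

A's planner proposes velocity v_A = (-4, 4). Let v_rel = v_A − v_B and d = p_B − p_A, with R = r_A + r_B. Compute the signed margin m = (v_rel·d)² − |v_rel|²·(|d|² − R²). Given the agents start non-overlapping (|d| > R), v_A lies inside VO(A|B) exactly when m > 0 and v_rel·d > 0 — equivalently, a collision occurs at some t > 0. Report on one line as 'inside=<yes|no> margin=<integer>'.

d = (-11, 0),  |d|² = 121;  R = 2+3 = 5,  c = 121−5² = 96
v_rel = (-8, 4),  |v_rel|² = 80;  v_rel·d = (-8)·(-11) + (4)·(0) = 88
80·t² − 176·t + 96 = 0  ⇒  m = 88² − 80·96 = 64
m = 64 > 0,  v_rel·d = 88 > 0  ⇒  inside

inside=yes margin=64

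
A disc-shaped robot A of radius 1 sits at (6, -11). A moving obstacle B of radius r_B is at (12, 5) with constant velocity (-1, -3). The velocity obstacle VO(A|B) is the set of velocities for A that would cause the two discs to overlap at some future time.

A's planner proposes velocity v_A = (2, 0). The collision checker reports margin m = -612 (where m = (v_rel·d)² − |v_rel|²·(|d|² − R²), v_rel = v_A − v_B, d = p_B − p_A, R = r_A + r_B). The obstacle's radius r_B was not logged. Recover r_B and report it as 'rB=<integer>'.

m = -612
d = (6, 16);  v_rel = (3, 3),  |v_rel|² = 18
v_rel×d = (3)·(16) − (3)·(6) = 30
since m = R²·18 − 30²:  R² = (900 + -612) / 18 = 16
R = √16 = 4  ⇒  r_B = 4 − 1 = 3

rB=3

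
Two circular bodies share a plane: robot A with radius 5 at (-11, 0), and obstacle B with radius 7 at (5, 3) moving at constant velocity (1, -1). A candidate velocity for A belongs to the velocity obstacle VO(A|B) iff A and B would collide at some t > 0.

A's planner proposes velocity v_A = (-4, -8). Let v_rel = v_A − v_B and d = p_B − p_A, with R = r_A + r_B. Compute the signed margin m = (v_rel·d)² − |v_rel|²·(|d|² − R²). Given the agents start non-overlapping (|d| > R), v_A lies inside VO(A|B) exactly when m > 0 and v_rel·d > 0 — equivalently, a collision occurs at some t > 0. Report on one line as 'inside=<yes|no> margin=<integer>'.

d = (16, 3),  |d|² = 265;  R = 5+7 = 12,  c = 265−12² = 121
v_rel = (-5, -7),  |v_rel|² = 74;  v_rel·d = (-5)·(16) + (-7)·(3) = -101
74·t² + 202·t + 121 = 0  ⇒  m = (-101)² − 74·121 = 1247
m = 1247 > 0,  v_rel·d = -101 < 0  ⇒  outside

inside=no margin=1247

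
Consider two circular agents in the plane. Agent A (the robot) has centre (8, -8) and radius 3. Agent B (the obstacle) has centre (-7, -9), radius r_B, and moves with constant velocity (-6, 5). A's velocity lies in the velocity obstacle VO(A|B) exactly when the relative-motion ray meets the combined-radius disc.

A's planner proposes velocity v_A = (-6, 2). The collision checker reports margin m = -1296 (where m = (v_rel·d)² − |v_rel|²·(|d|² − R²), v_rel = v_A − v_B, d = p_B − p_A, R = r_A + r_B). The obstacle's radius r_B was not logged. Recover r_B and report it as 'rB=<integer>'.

m = -1296
d = (-15, -1);  v_rel = (0, -3),  |v_rel|² = 9
v_rel×d = (0)·(-1) − (-3)·(-15) = -45
since m = R²·9 − (-45)²:  R² = (2025 + -1296) / 9 = 81
R = √81 = 9  ⇒  r_B = 9 − 3 = 6

rB=6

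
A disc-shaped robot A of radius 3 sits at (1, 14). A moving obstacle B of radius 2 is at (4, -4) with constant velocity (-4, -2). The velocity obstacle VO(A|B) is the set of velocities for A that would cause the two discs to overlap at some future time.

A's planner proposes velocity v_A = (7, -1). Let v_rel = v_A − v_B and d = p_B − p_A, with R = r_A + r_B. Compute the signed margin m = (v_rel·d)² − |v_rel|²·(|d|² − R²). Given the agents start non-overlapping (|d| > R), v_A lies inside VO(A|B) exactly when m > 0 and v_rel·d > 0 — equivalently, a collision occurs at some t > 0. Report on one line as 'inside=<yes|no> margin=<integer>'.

d = (3, -18),  |d|² = 333;  R = 3+2 = 5,  c = 333−5² = 308
v_rel = (11, 1),  |v_rel|² = 122;  v_rel·d = (11)·(3) + (1)·(-18) = 15
122·t² − 30·t + 308 = 0  ⇒  m = 15² − 122·308 = -37351
m = -37351 < 0,  v_rel·d = 15 > 0  ⇒  outside

inside=no margin=-37351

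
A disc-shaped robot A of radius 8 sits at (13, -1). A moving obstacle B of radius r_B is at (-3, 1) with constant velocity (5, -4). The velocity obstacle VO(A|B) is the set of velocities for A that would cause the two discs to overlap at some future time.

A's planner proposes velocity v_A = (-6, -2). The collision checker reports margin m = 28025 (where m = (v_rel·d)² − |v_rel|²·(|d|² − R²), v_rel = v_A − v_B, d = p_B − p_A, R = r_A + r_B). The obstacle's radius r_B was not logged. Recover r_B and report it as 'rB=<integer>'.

m = 28025
d = (-16, 2);  v_rel = (-11, 2),  |v_rel|² = 125
v_rel×d = (-11)·(2) − (2)·(-16) = 10
since m = R²·125 − 10²:  R² = (100 + 28025) / 125 = 225
R = √225 = 15  ⇒  r_B = 15 − 8 = 7

rB=7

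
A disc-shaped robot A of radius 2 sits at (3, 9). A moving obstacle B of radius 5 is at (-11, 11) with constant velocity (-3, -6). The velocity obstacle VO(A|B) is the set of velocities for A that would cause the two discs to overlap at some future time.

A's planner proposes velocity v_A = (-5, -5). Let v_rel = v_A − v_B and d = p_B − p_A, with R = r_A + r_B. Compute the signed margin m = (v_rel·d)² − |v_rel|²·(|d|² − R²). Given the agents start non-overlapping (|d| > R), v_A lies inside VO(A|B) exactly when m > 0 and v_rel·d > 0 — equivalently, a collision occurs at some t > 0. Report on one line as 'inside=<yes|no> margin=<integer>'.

d = (-14, 2),  |d|² = 200;  R = 2+5 = 7,  c = 200−7² = 151
v_rel = (-2, 1),  |v_rel|² = 5;  v_rel·d = (-2)·(-14) + (1)·(2) = 30
5·t² − 60·t + 151 = 0  ⇒  m = 30² − 5·151 = 145
m = 145 > 0,  v_rel·d = 30 > 0  ⇒  inside

inside=yes margin=145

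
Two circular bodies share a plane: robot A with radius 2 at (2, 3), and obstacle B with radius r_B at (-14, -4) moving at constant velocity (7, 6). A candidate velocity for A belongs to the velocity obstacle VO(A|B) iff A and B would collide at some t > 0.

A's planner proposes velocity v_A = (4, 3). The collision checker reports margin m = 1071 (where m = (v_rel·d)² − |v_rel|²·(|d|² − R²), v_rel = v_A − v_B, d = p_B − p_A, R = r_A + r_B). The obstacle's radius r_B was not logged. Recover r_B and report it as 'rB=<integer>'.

m = 1071
d = (-16, -7);  v_rel = (-3, -3),  |v_rel|² = 18
v_rel×d = (-3)·(-7) − (-3)·(-16) = -27
since m = R²·18 − (-27)²:  R² = (729 + 1071) / 18 = 100
R = √100 = 10  ⇒  r_B = 10 − 2 = 8

rB=8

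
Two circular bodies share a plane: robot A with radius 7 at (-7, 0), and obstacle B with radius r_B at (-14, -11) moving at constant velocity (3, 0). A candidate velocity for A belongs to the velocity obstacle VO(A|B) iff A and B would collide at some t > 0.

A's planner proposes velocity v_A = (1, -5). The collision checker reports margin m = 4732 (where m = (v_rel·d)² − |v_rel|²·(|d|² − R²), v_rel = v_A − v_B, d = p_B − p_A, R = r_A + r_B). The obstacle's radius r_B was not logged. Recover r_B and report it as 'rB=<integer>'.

m = 4732
d = (-7, -11);  v_rel = (-2, -5),  |v_rel|² = 29
v_rel×d = (-2)·(-11) − (-5)·(-7) = -13
since m = R²·29 − (-13)²:  R² = (169 + 4732) / 29 = 169
R = √169 = 13  ⇒  r_B = 13 − 7 = 6

rB=6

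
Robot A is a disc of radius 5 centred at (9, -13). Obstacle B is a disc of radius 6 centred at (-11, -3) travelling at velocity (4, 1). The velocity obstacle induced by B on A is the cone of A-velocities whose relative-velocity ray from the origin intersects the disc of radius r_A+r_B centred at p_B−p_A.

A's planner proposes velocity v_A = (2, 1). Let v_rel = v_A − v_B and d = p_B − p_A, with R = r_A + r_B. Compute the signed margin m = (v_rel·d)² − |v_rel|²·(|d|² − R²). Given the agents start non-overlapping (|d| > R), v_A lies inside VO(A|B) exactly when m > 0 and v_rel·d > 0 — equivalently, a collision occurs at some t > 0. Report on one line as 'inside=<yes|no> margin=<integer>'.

d = (-20, 10),  |d|² = 500;  R = 5+6 = 11,  c = 500−11² = 379
v_rel = (-2, 0),  |v_rel|² = 4;  v_rel·d = (-2)·(-20) + (0)·(10) = 40
4·t² − 80·t + 379 = 0  ⇒  m = 40² − 4·379 = 84
m = 84 > 0,  v_rel·d = 40 > 0  ⇒  inside

inside=yes margin=84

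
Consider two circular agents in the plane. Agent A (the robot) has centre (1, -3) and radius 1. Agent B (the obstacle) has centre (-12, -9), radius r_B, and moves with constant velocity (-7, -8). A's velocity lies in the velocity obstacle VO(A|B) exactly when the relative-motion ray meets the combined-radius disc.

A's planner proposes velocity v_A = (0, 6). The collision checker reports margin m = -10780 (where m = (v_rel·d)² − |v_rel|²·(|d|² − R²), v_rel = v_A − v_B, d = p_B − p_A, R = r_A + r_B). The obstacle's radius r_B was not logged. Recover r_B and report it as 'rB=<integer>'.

m = -10780
d = (-13, -6);  v_rel = (7, 14),  |v_rel|² = 245
v_rel×d = (7)·(-6) − (14)·(-13) = 140
since m = R²·245 − 140²:  R² = (19600 + -10780) / 245 = 36
R = √36 = 6  ⇒  r_B = 6 − 1 = 5

rB=5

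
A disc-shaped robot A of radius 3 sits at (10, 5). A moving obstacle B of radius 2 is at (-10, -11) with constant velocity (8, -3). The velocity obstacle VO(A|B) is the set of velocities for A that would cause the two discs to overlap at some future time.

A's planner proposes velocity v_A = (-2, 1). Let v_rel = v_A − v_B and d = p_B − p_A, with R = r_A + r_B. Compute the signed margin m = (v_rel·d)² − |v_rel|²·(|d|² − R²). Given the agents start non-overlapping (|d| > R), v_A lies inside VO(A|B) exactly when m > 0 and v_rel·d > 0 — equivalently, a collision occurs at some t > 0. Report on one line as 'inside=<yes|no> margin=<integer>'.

d = (-20, -16),  |d|² = 656;  R = 3+2 = 5,  c = 656−5² = 631
v_rel = (-10, 4),  |v_rel|² = 116;  v_rel·d = (-10)·(-20) + (4)·(-16) = 136
116·t² − 272·t + 631 = 0  ⇒  m = 136² − 116·631 = -54700
m = -54700 < 0,  v_rel·d = 136 > 0  ⇒  outside

inside=no margin=-54700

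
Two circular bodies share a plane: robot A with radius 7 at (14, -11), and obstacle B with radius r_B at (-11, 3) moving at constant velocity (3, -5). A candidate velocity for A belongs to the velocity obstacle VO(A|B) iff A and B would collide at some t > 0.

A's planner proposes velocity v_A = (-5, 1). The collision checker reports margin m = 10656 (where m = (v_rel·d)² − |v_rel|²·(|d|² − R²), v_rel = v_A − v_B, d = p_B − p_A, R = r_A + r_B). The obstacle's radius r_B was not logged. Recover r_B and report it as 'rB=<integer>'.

m = 10656
d = (-25, 14);  v_rel = (-8, 6),  |v_rel|² = 100
v_rel×d = (-8)·(14) − (6)·(-25) = 38
since m = R²·100 − 38²:  R² = (1444 + 10656) / 100 = 121
R = √121 = 11  ⇒  r_B = 11 − 7 = 4

rB=4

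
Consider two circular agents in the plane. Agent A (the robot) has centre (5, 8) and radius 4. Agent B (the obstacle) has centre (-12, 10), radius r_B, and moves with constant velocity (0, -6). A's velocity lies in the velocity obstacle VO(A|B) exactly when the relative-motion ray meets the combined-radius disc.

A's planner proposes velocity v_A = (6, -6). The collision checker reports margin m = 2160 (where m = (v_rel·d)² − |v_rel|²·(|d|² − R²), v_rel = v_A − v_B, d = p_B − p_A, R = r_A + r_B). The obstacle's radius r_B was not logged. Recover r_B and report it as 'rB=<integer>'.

m = 2160
d = (-17, 2);  v_rel = (6, 0),  |v_rel|² = 36
v_rel×d = (6)·(2) − (0)·(-17) = 12
since m = R²·36 − 12²:  R² = (144 + 2160) / 36 = 64
R = √64 = 8  ⇒  r_B = 8 − 4 = 4

rB=4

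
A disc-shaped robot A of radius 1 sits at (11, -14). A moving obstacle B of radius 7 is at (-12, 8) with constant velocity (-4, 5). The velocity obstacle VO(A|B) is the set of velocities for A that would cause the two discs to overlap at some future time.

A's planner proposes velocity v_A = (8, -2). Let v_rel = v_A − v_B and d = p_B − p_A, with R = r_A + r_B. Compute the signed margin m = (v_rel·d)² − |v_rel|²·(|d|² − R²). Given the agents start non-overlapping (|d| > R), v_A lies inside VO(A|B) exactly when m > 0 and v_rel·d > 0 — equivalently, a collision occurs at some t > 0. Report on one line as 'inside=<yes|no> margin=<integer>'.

d = (-23, 22),  |d|² = 1013;  R = 1+7 = 8,  c = 1013−8² = 949
v_rel = (12, -7),  |v_rel|² = 193;  v_rel·d = (12)·(-23) + (-7)·(22) = -430
193·t² + 860·t + 949 = 0  ⇒  m = (-430)² − 193·949 = 1743
m = 1743 > 0,  v_rel·d = -430 < 0  ⇒  outside

inside=no margin=1743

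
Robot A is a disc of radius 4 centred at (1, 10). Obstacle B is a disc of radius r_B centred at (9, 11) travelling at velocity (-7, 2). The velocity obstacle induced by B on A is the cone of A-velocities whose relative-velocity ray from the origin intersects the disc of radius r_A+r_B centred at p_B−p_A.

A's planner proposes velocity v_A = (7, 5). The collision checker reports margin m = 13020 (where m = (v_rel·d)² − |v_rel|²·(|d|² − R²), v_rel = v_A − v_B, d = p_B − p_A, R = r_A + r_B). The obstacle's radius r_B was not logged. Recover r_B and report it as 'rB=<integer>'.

m = 13020
d = (8, 1);  v_rel = (14, 3),  |v_rel|² = 205
v_rel×d = (14)·(1) − (3)·(8) = -10
since m = R²·205 − (-10)²:  R² = (100 + 13020) / 205 = 64
R = √64 = 8  ⇒  r_B = 8 − 4 = 4

rB=4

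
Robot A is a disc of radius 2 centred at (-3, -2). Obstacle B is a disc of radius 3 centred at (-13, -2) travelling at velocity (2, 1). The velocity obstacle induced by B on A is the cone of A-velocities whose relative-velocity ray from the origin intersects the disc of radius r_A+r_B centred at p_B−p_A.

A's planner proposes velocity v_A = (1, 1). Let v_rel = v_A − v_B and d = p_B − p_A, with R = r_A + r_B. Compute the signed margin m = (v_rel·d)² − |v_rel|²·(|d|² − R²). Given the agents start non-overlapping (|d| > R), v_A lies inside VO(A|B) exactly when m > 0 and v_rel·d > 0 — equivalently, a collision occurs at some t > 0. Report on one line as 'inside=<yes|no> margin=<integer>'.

d = (-10, 0),  |d|² = 100;  R = 2+3 = 5,  c = 100−5² = 75
v_rel = (-1, 0),  |v_rel|² = 1;  v_rel·d = (-1)·(-10) + (0)·(0) = 10
1·t² − 20·t + 75 = 0  ⇒  m = 10² − 1·75 = 25
m = 25 > 0,  v_rel·d = 10 > 0  ⇒  inside

inside=yes margin=25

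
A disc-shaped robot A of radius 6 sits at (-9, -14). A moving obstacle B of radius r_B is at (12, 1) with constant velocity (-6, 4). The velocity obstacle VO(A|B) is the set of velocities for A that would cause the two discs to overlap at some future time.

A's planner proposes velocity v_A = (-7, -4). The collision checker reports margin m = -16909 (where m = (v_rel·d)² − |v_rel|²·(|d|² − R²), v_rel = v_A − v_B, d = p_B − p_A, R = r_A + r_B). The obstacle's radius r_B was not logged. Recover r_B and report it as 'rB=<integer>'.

m = -16909
d = (21, 15);  v_rel = (-1, -8),  |v_rel|² = 65
v_rel×d = (-1)·(15) − (-8)·(21) = 153
since m = R²·65 − 153²:  R² = (23409 + -16909) / 65 = 100
R = √100 = 10  ⇒  r_B = 10 − 6 = 4

rB=4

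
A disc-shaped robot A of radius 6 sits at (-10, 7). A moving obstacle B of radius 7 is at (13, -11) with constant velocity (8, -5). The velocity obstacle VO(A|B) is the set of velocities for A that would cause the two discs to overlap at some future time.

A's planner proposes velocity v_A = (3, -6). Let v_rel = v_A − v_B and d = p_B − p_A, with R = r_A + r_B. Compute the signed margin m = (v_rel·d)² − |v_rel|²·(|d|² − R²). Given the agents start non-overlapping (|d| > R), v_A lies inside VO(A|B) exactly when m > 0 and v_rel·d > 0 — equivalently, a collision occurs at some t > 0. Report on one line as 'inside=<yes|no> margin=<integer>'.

d = (23, -18),  |d|² = 853;  R = 6+7 = 13,  c = 853−13² = 684
v_rel = (-5, -1),  |v_rel|² = 26;  v_rel·d = (-5)·(23) + (-1)·(-18) = -97
26·t² + 194·t + 684 = 0  ⇒  m = (-97)² − 26·684 = -8375
m = -8375 < 0,  v_rel·d = -97 < 0  ⇒  outside

inside=no margin=-8375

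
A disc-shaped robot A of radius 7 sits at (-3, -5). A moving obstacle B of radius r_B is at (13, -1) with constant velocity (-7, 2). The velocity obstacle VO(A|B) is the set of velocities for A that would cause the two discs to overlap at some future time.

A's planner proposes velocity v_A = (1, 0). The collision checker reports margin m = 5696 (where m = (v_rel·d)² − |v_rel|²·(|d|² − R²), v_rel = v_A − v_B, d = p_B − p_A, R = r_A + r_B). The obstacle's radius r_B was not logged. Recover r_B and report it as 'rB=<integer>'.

m = 5696
d = (16, 4);  v_rel = (8, -2),  |v_rel|² = 68
v_rel×d = (8)·(4) − (-2)·(16) = 64
since m = R²·68 − 64²:  R² = (4096 + 5696) / 68 = 144
R = √144 = 12  ⇒  r_B = 12 − 7 = 5

rB=5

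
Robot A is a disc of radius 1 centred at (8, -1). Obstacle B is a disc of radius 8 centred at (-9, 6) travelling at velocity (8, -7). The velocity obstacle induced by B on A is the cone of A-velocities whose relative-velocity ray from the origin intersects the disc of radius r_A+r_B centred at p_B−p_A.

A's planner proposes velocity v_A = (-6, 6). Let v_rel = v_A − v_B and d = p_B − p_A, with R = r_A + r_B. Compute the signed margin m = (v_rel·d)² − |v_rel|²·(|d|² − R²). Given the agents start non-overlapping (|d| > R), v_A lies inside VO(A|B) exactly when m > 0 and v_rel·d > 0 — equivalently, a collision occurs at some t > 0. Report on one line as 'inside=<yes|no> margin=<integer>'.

d = (-17, 7),  |d|² = 338;  R = 1+8 = 9,  c = 338−9² = 257
v_rel = (-14, 13),  |v_rel|² = 365;  v_rel·d = (-14)·(-17) + (13)·(7) = 329
365·t² − 658·t + 257 = 0  ⇒  m = 329² − 365·257 = 14436
m = 14436 > 0,  v_rel·d = 329 > 0  ⇒  inside

inside=yes margin=14436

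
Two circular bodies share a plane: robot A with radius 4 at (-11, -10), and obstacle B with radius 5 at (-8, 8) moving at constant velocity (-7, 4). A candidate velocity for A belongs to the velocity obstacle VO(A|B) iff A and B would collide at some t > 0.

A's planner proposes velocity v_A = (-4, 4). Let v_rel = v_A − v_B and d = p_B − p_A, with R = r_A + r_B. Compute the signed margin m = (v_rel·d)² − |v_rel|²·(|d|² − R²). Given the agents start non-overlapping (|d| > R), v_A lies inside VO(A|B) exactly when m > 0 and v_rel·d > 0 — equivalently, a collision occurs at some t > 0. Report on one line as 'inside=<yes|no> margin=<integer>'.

d = (3, 18),  |d|² = 333;  R = 4+5 = 9,  c = 333−9² = 252
v_rel = (3, 0),  |v_rel|² = 9;  v_rel·d = (3)·(3) + (0)·(18) = 9
9·t² − 18·t + 252 = 0  ⇒  m = 9² − 9·252 = -2187
m = -2187 < 0,  v_rel·d = 9 > 0  ⇒  outside

inside=no margin=-2187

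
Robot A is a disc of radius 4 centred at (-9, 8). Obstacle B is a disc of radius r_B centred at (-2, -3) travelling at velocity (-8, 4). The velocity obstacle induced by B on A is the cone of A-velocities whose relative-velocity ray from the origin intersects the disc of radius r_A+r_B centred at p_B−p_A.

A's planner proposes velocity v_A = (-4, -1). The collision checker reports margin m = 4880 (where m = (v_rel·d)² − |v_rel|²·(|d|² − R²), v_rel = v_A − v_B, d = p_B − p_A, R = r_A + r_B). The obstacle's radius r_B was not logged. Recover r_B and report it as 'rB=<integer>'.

m = 4880
d = (7, -11);  v_rel = (4, -5),  |v_rel|² = 41
v_rel×d = (4)·(-11) − (-5)·(7) = -9
since m = R²·41 − (-9)²:  R² = (81 + 4880) / 41 = 121
R = √121 = 11  ⇒  r_B = 11 − 4 = 7

rB=7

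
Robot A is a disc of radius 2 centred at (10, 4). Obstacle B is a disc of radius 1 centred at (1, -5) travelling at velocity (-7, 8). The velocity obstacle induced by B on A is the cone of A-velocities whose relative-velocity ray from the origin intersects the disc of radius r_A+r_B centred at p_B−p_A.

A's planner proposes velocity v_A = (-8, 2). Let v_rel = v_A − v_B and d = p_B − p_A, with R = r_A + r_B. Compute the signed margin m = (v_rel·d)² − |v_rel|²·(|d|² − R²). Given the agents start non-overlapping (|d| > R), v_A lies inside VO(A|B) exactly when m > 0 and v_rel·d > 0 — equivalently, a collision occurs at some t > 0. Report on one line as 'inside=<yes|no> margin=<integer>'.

d = (-9, -9),  |d|² = 162;  R = 2+1 = 3,  c = 162−3² = 153
v_rel = (-1, -6),  |v_rel|² = 37;  v_rel·d = (-1)·(-9) + (-6)·(-9) = 63
37·t² − 126·t + 153 = 0  ⇒  m = 63² − 37·153 = -1692
m = -1692 < 0,  v_rel·d = 63 > 0  ⇒  outside

inside=no margin=-1692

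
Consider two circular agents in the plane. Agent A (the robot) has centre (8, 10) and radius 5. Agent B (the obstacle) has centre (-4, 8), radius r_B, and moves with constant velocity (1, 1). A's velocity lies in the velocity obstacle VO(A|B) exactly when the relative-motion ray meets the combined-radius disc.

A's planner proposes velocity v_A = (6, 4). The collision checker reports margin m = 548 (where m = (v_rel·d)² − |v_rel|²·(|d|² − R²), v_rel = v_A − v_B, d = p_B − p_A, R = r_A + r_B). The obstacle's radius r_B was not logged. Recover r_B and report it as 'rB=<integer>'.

m = 548
d = (-12, -2);  v_rel = (5, 3),  |v_rel|² = 34
v_rel×d = (5)·(-2) − (3)·(-12) = 26
since m = R²·34 − 26²:  R² = (676 + 548) / 34 = 36
R = √36 = 6  ⇒  r_B = 6 − 5 = 1

rB=1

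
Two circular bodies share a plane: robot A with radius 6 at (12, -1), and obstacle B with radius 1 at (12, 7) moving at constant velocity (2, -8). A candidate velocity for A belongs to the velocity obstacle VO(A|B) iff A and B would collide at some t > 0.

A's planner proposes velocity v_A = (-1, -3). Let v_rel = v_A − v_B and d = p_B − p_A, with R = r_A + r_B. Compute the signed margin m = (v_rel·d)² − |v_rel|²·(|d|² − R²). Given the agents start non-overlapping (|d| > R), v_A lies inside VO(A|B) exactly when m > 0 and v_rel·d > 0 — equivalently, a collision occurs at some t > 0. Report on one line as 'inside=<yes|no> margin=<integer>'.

d = (0, 8),  |d|² = 64;  R = 6+1 = 7,  c = 64−7² = 15
v_rel = (-3, 5),  |v_rel|² = 34;  v_rel·d = (-3)·(0) + (5)·(8) = 40
34·t² − 80·t + 15 = 0  ⇒  m = 40² − 34·15 = 1090
m = 1090 > 0,  v_rel·d = 40 > 0  ⇒  inside

inside=yes margin=1090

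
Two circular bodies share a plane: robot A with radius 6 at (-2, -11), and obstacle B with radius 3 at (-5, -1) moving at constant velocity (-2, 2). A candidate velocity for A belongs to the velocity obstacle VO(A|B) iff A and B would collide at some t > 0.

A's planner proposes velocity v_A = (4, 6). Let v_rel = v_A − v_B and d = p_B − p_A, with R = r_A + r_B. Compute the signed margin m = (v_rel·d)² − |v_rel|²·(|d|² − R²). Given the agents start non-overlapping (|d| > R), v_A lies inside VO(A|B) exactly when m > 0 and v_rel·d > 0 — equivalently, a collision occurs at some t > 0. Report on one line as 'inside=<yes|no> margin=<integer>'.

d = (-3, 10),  |d|² = 109;  R = 6+3 = 9,  c = 109−9² = 28
v_rel = (6, 4),  |v_rel|² = 52;  v_rel·d = (6)·(-3) + (4)·(10) = 22
52·t² − 44·t + 28 = 0  ⇒  m = 22² − 52·28 = -972
m = -972 < 0,  v_rel·d = 22 > 0  ⇒  outside

inside=no margin=-972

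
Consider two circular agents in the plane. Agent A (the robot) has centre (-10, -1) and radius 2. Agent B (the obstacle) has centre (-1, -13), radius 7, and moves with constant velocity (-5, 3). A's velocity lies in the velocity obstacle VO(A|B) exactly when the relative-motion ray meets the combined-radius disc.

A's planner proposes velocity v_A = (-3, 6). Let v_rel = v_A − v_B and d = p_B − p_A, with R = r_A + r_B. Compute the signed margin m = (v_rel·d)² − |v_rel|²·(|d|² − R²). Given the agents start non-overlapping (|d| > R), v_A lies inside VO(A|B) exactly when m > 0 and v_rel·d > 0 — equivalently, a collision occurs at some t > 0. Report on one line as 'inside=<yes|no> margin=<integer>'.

d = (9, -12),  |d|² = 225;  R = 2+7 = 9,  c = 225−9² = 144
v_rel = (2, 3),  |v_rel|² = 13;  v_rel·d = (2)·(9) + (3)·(-12) = -18
13·t² + 36·t + 144 = 0  ⇒  m = (-18)² − 13·144 = -1548
m = -1548 < 0,  v_rel·d = -18 < 0  ⇒  outside

inside=no margin=-1548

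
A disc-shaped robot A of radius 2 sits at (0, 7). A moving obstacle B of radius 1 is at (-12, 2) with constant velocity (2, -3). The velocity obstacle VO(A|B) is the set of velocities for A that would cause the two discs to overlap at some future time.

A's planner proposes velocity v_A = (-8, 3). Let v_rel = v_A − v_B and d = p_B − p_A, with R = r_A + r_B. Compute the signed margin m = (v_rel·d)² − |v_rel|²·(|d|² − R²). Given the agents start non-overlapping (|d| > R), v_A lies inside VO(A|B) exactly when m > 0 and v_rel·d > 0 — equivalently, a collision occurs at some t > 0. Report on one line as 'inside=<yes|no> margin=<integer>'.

d = (-12, -5),  |d|² = 169;  R = 2+1 = 3,  c = 169−3² = 160
v_rel = (-10, 6),  |v_rel|² = 136;  v_rel·d = (-10)·(-12) + (6)·(-5) = 90
136·t² − 180·t + 160 = 0  ⇒  m = 90² − 136·160 = -13660
m = -13660 < 0,  v_rel·d = 90 > 0  ⇒  outside

inside=no margin=-13660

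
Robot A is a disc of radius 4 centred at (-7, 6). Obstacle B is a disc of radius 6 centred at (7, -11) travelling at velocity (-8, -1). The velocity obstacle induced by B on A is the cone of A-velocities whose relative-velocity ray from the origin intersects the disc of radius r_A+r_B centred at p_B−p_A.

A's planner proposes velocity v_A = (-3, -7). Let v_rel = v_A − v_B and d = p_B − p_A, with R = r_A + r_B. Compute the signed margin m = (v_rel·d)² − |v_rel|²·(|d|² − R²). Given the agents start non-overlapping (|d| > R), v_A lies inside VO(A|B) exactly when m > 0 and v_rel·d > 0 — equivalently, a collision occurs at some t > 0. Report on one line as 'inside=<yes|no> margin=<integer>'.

d = (14, -17),  |d|² = 485;  R = 4+6 = 10,  c = 485−10² = 385
v_rel = (5, -6),  |v_rel|² = 61;  v_rel·d = (5)·(14) + (-6)·(-17) = 172
61·t² − 344·t + 385 = 0  ⇒  m = 172² − 61·385 = 6099
m = 6099 > 0,  v_rel·d = 172 > 0  ⇒  inside

inside=yes margin=6099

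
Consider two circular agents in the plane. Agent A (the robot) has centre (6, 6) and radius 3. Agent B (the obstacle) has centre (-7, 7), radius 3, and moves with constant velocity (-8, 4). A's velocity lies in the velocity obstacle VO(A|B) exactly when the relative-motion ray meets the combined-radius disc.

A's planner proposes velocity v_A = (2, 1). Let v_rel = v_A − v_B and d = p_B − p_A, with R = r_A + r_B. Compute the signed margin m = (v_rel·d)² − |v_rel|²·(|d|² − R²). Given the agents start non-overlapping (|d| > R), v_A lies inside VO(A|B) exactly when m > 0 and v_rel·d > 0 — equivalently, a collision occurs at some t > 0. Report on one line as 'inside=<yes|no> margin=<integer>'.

d = (-13, 1),  |d|² = 170;  R = 3+3 = 6,  c = 170−6² = 134
v_rel = (10, -3),  |v_rel|² = 109;  v_rel·d = (10)·(-13) + (-3)·(1) = -133
109·t² + 266·t + 134 = 0  ⇒  m = (-133)² − 109·134 = 3083
m = 3083 > 0,  v_rel·d = -133 < 0  ⇒  outside

inside=no margin=3083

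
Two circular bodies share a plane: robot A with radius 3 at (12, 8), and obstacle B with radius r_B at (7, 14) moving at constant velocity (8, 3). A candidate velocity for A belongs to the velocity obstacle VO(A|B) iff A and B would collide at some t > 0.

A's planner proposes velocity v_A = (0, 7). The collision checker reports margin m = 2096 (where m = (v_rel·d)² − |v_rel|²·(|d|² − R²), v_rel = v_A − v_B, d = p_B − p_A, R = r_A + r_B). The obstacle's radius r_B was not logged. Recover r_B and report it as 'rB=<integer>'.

m = 2096
d = (-5, 6);  v_rel = (-8, 4),  |v_rel|² = 80
v_rel×d = (-8)·(6) − (4)·(-5) = -28
since m = R²·80 − (-28)²:  R² = (784 + 2096) / 80 = 36
R = √36 = 6  ⇒  r_B = 6 − 3 = 3

rB=3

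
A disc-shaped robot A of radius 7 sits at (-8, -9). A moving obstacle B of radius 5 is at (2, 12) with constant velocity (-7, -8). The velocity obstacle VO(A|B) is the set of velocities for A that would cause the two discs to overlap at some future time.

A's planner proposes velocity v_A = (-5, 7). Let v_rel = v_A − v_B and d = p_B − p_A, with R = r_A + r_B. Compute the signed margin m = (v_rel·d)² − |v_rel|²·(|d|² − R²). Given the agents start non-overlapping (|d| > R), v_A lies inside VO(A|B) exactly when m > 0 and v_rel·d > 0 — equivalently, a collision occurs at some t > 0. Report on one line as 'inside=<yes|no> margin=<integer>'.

d = (10, 21),  |d|² = 541;  R = 7+5 = 12,  c = 541−12² = 397
v_rel = (2, 15),  |v_rel|² = 229;  v_rel·d = (2)·(10) + (15)·(21) = 335
229·t² − 670·t + 397 = 0  ⇒  m = 335² − 229·397 = 21312
m = 21312 > 0,  v_rel·d = 335 > 0  ⇒  inside

inside=yes margin=21312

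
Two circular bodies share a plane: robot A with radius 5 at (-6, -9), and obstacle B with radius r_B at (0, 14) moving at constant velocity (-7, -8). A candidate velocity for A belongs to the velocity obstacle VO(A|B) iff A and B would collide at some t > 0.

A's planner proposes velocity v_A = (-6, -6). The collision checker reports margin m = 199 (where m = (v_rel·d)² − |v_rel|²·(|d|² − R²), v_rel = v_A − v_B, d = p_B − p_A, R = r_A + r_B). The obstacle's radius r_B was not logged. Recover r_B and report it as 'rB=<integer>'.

m = 199
d = (6, 23);  v_rel = (1, 2),  |v_rel|² = 5
v_rel×d = (1)·(23) − (2)·(6) = 11
since m = R²·5 − 11²:  R² = (121 + 199) / 5 = 64
R = √64 = 8  ⇒  r_B = 8 − 5 = 3

rB=3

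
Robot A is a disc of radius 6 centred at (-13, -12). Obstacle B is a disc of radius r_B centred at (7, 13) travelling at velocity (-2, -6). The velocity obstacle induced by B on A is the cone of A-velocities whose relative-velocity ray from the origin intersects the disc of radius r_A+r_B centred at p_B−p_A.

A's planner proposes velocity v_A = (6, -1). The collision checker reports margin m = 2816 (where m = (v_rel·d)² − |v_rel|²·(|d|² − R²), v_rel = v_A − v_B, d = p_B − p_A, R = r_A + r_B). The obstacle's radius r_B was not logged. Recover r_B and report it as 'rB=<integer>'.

m = 2816
d = (20, 25);  v_rel = (8, 5),  |v_rel|² = 89
v_rel×d = (8)·(25) − (5)·(20) = 100
since m = R²·89 − 100²:  R² = (10000 + 2816) / 89 = 144
R = √144 = 12  ⇒  r_B = 12 − 6 = 6

rB=6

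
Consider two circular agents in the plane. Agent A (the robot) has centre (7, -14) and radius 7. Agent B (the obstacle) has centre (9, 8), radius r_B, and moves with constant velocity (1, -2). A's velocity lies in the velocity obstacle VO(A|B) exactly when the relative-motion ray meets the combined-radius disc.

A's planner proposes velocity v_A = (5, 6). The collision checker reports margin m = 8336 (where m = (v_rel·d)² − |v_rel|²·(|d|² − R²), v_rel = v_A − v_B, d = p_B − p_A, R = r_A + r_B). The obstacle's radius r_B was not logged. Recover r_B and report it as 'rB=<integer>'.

m = 8336
d = (2, 22);  v_rel = (4, 8),  |v_rel|² = 80
v_rel×d = (4)·(22) − (8)·(2) = 72
since m = R²·80 − 72²:  R² = (5184 + 8336) / 80 = 169
R = √169 = 13  ⇒  r_B = 13 − 7 = 6

rB=6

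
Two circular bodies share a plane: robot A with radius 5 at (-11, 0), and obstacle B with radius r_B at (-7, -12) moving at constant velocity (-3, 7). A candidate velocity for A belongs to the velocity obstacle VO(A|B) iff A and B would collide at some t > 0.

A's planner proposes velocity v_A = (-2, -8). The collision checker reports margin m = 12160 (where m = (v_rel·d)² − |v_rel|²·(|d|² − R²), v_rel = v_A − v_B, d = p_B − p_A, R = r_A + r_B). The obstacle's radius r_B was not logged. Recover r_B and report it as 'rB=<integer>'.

m = 12160
d = (4, -12);  v_rel = (1, -15),  |v_rel|² = 226
v_rel×d = (1)·(-12) − (-15)·(4) = 48
since m = R²·226 − 48²:  R² = (2304 + 12160) / 226 = 64
R = √64 = 8  ⇒  r_B = 8 − 5 = 3

rB=3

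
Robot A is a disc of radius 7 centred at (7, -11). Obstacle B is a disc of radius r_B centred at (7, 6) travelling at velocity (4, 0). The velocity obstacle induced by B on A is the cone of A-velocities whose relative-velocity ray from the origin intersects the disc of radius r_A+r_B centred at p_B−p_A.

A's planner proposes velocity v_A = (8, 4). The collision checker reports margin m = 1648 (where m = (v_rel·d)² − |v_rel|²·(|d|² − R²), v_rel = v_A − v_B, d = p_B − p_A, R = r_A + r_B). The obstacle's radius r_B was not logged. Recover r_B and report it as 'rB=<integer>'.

m = 1648
d = (0, 17);  v_rel = (4, 4),  |v_rel|² = 32
v_rel×d = (4)·(17) − (4)·(0) = 68
since m = R²·32 − 68²:  R² = (4624 + 1648) / 32 = 196
R = √196 = 14  ⇒  r_B = 14 − 7 = 7

rB=7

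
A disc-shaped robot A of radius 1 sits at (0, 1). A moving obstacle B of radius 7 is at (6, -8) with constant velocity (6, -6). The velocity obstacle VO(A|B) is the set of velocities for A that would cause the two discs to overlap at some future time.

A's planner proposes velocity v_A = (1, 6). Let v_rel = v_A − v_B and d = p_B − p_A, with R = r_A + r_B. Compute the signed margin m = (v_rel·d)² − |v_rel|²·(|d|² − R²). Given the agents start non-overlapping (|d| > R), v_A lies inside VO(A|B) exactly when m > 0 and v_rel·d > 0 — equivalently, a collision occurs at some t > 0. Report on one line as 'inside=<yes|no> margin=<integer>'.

d = (6, -9),  |d|² = 117;  R = 1+7 = 8,  c = 117−8² = 53
v_rel = (-5, 12),  |v_rel|² = 169;  v_rel·d = (-5)·(6) + (12)·(-9) = -138
169·t² + 276·t + 53 = 0  ⇒  m = (-138)² − 169·53 = 10087
m = 10087 > 0,  v_rel·d = -138 < 0  ⇒  outside

inside=no margin=10087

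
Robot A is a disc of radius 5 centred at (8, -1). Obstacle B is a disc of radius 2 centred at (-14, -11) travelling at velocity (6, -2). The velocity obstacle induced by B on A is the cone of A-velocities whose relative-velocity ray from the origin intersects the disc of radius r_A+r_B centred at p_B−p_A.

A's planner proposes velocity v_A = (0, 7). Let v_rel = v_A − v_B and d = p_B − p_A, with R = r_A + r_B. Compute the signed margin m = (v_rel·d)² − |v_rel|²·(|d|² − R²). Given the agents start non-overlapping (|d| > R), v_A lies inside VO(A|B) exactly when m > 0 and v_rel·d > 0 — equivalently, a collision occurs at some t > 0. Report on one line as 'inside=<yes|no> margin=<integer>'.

d = (-22, -10),  |d|² = 584;  R = 5+2 = 7,  c = 584−7² = 535
v_rel = (-6, 9),  |v_rel|² = 117;  v_rel·d = (-6)·(-22) + (9)·(-10) = 42
117·t² − 84·t + 535 = 0  ⇒  m = 42² − 117·535 = -60831
m = -60831 < 0,  v_rel·d = 42 > 0  ⇒  outside

inside=no margin=-60831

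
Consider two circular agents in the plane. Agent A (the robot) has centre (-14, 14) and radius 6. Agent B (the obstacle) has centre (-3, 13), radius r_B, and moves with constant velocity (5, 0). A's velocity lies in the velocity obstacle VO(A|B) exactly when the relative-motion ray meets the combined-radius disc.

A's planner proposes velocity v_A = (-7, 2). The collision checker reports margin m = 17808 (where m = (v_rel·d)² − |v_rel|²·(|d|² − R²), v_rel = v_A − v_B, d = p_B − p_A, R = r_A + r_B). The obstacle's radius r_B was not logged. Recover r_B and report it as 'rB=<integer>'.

m = 17808
d = (11, -1);  v_rel = (-12, 2),  |v_rel|² = 148
v_rel×d = (-12)·(-1) − (2)·(11) = -10
since m = R²·148 − (-10)²:  R² = (100 + 17808) / 148 = 121
R = √121 = 11  ⇒  r_B = 11 − 6 = 5

rB=5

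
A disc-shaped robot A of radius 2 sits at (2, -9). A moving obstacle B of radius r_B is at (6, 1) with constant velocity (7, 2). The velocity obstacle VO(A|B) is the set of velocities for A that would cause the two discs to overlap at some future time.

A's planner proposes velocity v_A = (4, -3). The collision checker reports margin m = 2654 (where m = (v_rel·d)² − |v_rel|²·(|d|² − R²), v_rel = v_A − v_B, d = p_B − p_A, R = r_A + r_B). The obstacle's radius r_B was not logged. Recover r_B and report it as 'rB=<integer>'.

m = 2654
d = (4, 10);  v_rel = (-3, -5),  |v_rel|² = 34
v_rel×d = (-3)·(10) − (-5)·(4) = -10
since m = R²·34 − (-10)²:  R² = (100 + 2654) / 34 = 81
R = √81 = 9  ⇒  r_B = 9 − 2 = 7

rB=7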